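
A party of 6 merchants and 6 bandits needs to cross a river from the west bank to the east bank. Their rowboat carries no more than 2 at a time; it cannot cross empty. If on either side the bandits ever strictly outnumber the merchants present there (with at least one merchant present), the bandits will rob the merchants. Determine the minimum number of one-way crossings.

Following every safe sequence of crossings from the start, the most of the 12 that can be at the east bank as the rowboat arrives there on crossings 1, 3, 5, 7, 9 is 2, 3, 4, 5, 6 respectively; the best ever achieved is 6 of 12.
From crossing 11 on, no configuration arises that was not already reachable earlier: only 15 distinct safe configurations (who is on which side, and where the rowboat is) can ever be reached, none of them has everyone across, and every continuation just revisits them. They are: 0 merchants + 0 bandits across (rowboat back at the start); 0 merchants + 1 bandit across (rowboat there); 0 merchants + 1 bandit across (rowboat back at the start); 0 merchants + 2 bandits across (rowboat there); 0 merchants + 2 bandits across (rowboat back at the start); 0 merchants + 3 bandits across (rowboat there); 0 merchants + 3 bandits across (rowboat back at the start); 0 merchants + 4 bandits across (rowboat there); 0 merchants + 4 bandits across (rowboat back at the start); 0 merchants + 5 bandits across (rowboat there); 0 merchants + 5 bandits across (rowboat back at the start); 0 merchants + 6 bandits across (rowboat there); 1 merchant + 1 bandit across (rowboat there); 1 merchant + 1 bandit across (rowboat back at the start); 2 merchants + 2 bandits across (rowboat there). So no valid plan exists.

impossible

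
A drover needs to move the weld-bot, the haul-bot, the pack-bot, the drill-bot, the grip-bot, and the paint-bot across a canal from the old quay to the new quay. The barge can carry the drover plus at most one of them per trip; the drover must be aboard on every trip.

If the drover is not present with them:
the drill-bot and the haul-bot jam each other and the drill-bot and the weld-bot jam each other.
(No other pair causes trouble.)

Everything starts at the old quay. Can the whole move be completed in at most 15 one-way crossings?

Yes

Yes — this plan uses 13 crossings (≤ 15):
1. Drover goes to the new quay with the drill-bot.
2. Drover goes back to the old quay alone.
3. Drover goes to the new quay with the weld-bot.
4. Drover goes back to the old quay with the drill-bot.
5. Drover goes to the new quay with the haul-bot.
6. Drover goes back to the old quay alone.
7. Drover goes to the new quay with the pack-bot.
8. Drover goes back to the old quay alone.
9. Drover goes to the new quay with the grip-bot.
10. Drover goes back to the old quay alone.
11. Drover goes to the new quay with the paint-bot.
12. Drover goes back to the old quay alone.
13. Drover goes to the new quay with the drill-bot.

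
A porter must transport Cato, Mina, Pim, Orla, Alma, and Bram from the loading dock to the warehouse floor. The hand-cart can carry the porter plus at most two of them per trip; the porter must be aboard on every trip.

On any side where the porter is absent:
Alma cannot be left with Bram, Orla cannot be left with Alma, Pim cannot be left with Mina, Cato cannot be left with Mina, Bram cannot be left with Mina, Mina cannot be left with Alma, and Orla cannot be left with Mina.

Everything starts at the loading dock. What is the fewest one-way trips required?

9

Counting alone: the porter can take at most 2 across per trip to the warehouse floor, so moving all 6 needs at least 3 loaded trips out, with a return between consecutive ones — at least 5 crossings.
The safety rule pushes this higher. Following every safe sequence of crossings, the most of the 6 that can be at the warehouse floor as the hand-cart arrives there on crossings 5, 7 is 4, 5 respectively — never all 6.
So no plan with fewer than 9 crossings exists, and this one achieves 9:
1. Porter goes to the warehouse floor with Alma and Mina.  [the loading dock: Bram, Cato, Orla, Pim | the warehouse floor: Alma, Mina]
2. Porter goes back to the loading dock with Mina.  [the loading dock: Bram, Cato, Mina, Orla, Pim | the warehouse floor: Alma]
3. Porter goes to the warehouse floor with Cato and Mina.  [the loading dock: Bram, Orla, Pim | the warehouse floor: Alma, Cato, Mina]
4. Porter goes back to the loading dock with Mina.  [the loading dock: Bram, Mina, Orla, Pim | the warehouse floor: Alma, Cato]
5. Porter goes to the warehouse floor with Mina and Pim.  [the loading dock: Bram, Orla | the warehouse floor: Alma, Cato, Mina, Pim]
6. Porter goes back to the loading dock with Mina.  [the loading dock: Bram, Mina, Orla | the warehouse floor: Alma, Cato, Pim]
7. Porter goes to the warehouse floor with Bram and Orla.  [the loading dock: Mina | the warehouse floor: Alma, Bram, Cato, Orla, Pim]
8. Porter goes back to the loading dock with Alma.  [the loading dock: Alma, Mina | the warehouse floor: Bram, Cato, Orla, Pim]
9. Porter goes to the warehouse floor with Alma and Mina.  [the loading dock: — | the warehouse floor: Alma, Bram, Cato, Mina, Orla, Pim]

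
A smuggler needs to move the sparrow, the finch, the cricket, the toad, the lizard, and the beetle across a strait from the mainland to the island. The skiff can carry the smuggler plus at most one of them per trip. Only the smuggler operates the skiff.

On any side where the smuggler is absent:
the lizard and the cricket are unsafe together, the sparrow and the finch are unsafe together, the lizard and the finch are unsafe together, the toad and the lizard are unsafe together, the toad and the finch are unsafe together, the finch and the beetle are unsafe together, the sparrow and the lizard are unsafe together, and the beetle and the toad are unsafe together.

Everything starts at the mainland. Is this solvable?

Whatever the first load, the items left behind include a forbidden pair without the smuggler. No opening move is safe, so no plan exists.

No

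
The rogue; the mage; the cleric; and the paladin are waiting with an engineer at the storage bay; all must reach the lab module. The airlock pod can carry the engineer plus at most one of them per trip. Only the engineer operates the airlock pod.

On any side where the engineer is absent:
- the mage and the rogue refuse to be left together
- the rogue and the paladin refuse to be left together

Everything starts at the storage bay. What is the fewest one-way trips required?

Counting alone: the engineer can take at most 1 across per trip to the lab module, so moving all 4 needs at least 4 loaded trips out, with a return between consecutive ones — at least 7 crossings.
The safety rule pushes this higher. Following every safe sequence of crossings, the most of the 4 that can be at the lab module as the airlock pod arrives there on crossing 7 is 3 — never all 4.
So no plan with fewer than 9 crossings exists, and this one achieves 9:
1. Engineer goes to the lab module with the rogue.  [the storage bay: the cleric, the mage, the paladin | the lab module: the rogue]
2. Engineer goes back to the storage bay alone.  [the storage bay: the cleric, the mage, the paladin | the lab module: the rogue]
3. Engineer goes to the lab module with the mage.  [the storage bay: the cleric, the paladin | the lab module: the mage, the rogue]
4. Engineer goes back to the storage bay with the rogue.  [the storage bay: the cleric, the paladin, the rogue | the lab module: the mage]
5. Engineer goes to the lab module with the paladin.  [the storage bay: the cleric, the rogue | the lab module: the mage, the paladin]
6. Engineer goes back to the storage bay alone.  [the storage bay: the cleric, the rogue | the lab module: the mage, the paladin]
7. Engineer goes to the lab module with the cleric.  [the storage bay: the rogue | the lab module: the cleric, the mage, the paladin]
8. Engineer goes back to the storage bay alone.  [the storage bay: the rogue | the lab module: the cleric, the mage, the paladin]
9. Engineer goes to the lab module with the rogue.  [the storage bay: — | the lab module: the cleric, the mage, the paladin, the rogue]

9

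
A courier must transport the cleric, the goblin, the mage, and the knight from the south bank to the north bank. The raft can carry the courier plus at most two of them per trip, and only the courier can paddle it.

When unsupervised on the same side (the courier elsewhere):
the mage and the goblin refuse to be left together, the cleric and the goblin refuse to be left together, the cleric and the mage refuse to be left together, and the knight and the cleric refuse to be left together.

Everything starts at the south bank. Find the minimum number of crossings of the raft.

Counting alone: the courier can take at most 2 across per trip to the north bank, so moving all 4 needs at least 2 loaded trips out, with a return between consecutive ones — at least 3 crossings.
The safety rule pushes this higher. Following every safe sequence of crossings, the most of the 4 that can be at the north bank as the raft arrives there on crossing 3 is 3 — never all 4.
So no plan with fewer than 5 crossings exists, and this one achieves 5:
1. Courier goes to the north bank with the cleric and the goblin.  [the south bank: the knight, the mage | the north bank: the cleric, the goblin]
2. Courier goes back to the south bank with the cleric.  [the south bank: the cleric, the knight, the mage | the north bank: the goblin]
3. Courier goes to the north bank with the cleric and the knight.  [the south bank: the mage | the north bank: the cleric, the goblin, the knight]
4. Courier goes back to the south bank with the cleric.  [the south bank: the cleric, the mage | the north bank: the goblin, the knight]
5. Courier goes to the north bank with the cleric and the mage.  [the south bank: — | the north bank: the cleric, the goblin, the knight, the mage]

5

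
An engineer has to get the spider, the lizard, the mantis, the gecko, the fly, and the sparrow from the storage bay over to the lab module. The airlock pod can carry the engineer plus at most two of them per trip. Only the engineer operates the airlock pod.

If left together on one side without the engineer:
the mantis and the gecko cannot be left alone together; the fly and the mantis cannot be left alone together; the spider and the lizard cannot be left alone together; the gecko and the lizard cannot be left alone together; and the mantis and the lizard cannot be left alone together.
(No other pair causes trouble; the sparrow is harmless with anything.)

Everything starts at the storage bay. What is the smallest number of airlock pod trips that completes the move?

Counting alone: the engineer can take at most 2 across per trip to the lab module, so moving all 6 needs at least 3 loaded trips out, with a return between consecutive ones — at least 5 crossings.
The safety rule pushes this higher. Following every safe sequence of crossings, the most of the 6 that can be at the lab module as the airlock pod arrives there on crossings 5, 7 is 4, 5 respectively — never all 6.
So no plan with fewer than 9 crossings exists, and this one achieves 9:
1. Engineer goes to the lab module with the lizard and the mantis.  [the storage bay: the fly, the gecko, the sparrow, the spider | the lab module: the lizard, the mantis]
2. Engineer goes back to the storage bay with the lizard.  [the storage bay: the fly, the gecko, the lizard, the sparrow, the spider | the lab module: the mantis]
3. Engineer goes to the lab module with the lizard and the spider.  [the storage bay: the fly, the gecko, the sparrow | the lab module: the lizard, the mantis, the spider]
4. Engineer goes back to the storage bay with the lizard.  [the storage bay: the fly, the gecko, the lizard, the sparrow | the lab module: the mantis, the spider]
5. Engineer goes to the lab module with the lizard and the sparrow.  [the storage bay: the fly, the gecko | the lab module: the lizard, the mantis, the sparrow, the spider]
6. Engineer goes back to the storage bay with the lizard.  [the storage bay: the fly, the gecko, the lizard | the lab module: the mantis, the sparrow, the spider]
7. Engineer goes to the lab module with the fly and the gecko.  [the storage bay: the lizard | the lab module: the fly, the gecko, the mantis, the sparrow, the spider]
8. Engineer goes back to the storage bay with the mantis.  [the storage bay: the lizard, the mantis | the lab module: the fly, the gecko, the sparrow, the spider]
9. Engineer goes to the lab module with the lizard and the mantis.  [the storage bay: — | the lab module: the fly, the gecko, the lizard, the mantis, the sparrow, the spider]

9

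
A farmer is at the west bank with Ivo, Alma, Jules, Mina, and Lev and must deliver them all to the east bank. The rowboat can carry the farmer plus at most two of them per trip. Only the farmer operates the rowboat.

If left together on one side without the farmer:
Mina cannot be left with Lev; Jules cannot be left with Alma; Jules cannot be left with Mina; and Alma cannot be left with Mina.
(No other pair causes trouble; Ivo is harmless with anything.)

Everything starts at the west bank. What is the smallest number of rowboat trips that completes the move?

Counting alone: the farmer can take at most 2 across per trip to the east bank, so moving all 5 needs at least 3 loaded trips out, with a return between consecutive ones — at least 5 crossings.
The safety rule pushes this higher. Following every safe sequence of crossings, the most of the 5 that can be at the east bank as the rowboat arrives there on crossing 5 is 4 — never all 5.
So no plan with fewer than 7 crossings exists, and this one achieves 7:
1. Farmer goes to the east bank with Alma and Mina.  [the west bank: Ivo, Jules, Lev | the east bank: Alma, Mina]
2. Farmer goes back to the west bank with Alma.  [the west bank: Alma, Ivo, Jules, Lev | the east bank: Mina]
3. Farmer goes to the east bank with Alma and Ivo.  [the west bank: Jules, Lev | the east bank: Alma, Ivo, Mina]
4. Farmer goes back to the west bank with Alma.  [the west bank: Alma, Jules, Lev | the east bank: Ivo, Mina]
5. Farmer goes to the east bank with Alma and Lev.  [the west bank: Jules | the east bank: Alma, Ivo, Lev, Mina]
6. Farmer goes back to the west bank with Mina.  [the west bank: Jules, Mina | the east bank: Alma, Ivo, Lev]
7. Farmer goes to the east bank with Jules and Mina.  [the west bank: — | the east bank: Alma, Ivo, Jules, Lev, Mina]

7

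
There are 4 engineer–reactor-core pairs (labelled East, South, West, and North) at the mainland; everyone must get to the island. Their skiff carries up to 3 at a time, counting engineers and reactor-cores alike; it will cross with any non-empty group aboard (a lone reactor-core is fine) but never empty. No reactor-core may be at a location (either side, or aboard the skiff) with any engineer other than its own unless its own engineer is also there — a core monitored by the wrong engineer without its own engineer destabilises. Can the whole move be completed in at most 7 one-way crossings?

No

Counting alone: each trip to the island takes at most 3 across and each return brings at least 1 back, so after t trips out (and t−1 returns) at most 3t − (t−1) of the 8 are across; that first reaches 8 at t = 4, so at least 7 crossings are needed.
The safety rule pushes this higher. Following every safe sequence of crossings, the most of the 8 that can be at the island as the skiff arrives there on crossing 7 is 7 — never all 8.
So the move cannot be finished within 7 crossings. (The shortest complete plan takes 9:)
1. engineer East and reactor-core East cross → the island.
2. engineer East crosses ← the mainland.
3. engineer East, engineer South, and reactor-core South cross → the island.
4. engineer East and reactor-core East cross ← the mainland.
5. engineer East, engineer North, and engineer West cross → the island.
6. reactor-core South crosses ← the mainland.
7. reactor-core East and reactor-core South cross → the island.
8. reactor-core East crosses ← the mainland.
9. reactor-core East, reactor-core North, and reactor-core West cross → the island.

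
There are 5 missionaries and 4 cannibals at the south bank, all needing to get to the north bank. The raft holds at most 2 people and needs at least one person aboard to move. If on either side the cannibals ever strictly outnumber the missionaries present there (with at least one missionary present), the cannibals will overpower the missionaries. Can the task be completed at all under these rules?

1. 2 cannibals → the north bank.  (the south bank: 5M 2C; the north bank: 0M 2C)
2. 1 cannibal ← the south bank.  (the south bank: 5M 3C; the north bank: 0M 1C)
3. 2 cannibals → the north bank.  (the south bank: 5M 1C; the north bank: 0M 3C)
4. 1 cannibal ← the south bank.  (the south bank: 5M 2C; the north bank: 0M 2C)
5. 2 missionaries → the north bank.  (the south bank: 3M 2C; the north bank: 2M 2C)
6. 1 cannibal ← the south bank.  (the south bank: 3M 3C; the north bank: 2M 1C)
7. 1 missionary and 1 cannibal → the north bank.  (the south bank: 2M 2C; the north bank: 3M 2C)
8. 1 missionary ← the south bank.  (the south bank: 3M 2C; the north bank: 2M 2C)
9. 1 missionary and 1 cannibal → the north bank.  (the south bank: 2M 1C; the north bank: 3M 3C)
10. 1 cannibal ← the south bank.  (the south bank: 2M 2C; the north bank: 3M 2C)
11. 1 missionary and 1 cannibal → the north bank.  (the south bank: 1M 1C; the north bank: 4M 3C)
12. 1 missionary ← the south bank.  (the south bank: 2M 1C; the north bank: 3M 3C)
13. 1 missionary and 1 cannibal → the north bank.  (the south bank: 1M 0C; the north bank: 4M 4C)
14. 1 cannibal ← the south bank.  (the south bank: 1M 1C; the north bank: 4M 3C)
15. 1 missionary and 1 cannibal → the north bank.  (the south bank: 0M 0C; the north bank: 5M 4C)

Yes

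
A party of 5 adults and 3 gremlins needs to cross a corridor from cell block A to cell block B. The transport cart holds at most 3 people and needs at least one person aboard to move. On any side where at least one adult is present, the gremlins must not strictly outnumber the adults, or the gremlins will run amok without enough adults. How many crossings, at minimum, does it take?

Counting alone: each trip to cell block B takes at most 3 across and each return brings at least 1 back, so after t trips out (and t−1 returns) at most 3t − (t−1) of the 8 are across; that first reaches 8 at t = 4, so at least 7 crossings are needed.
The plan below uses exactly 7 crossings, so it is optimal:
1. 2 gremlins → cell block B.  (cell block A: 5A 1G; cell block B: 0A 2G)
2. 1 gremlin ← cell block A.  (cell block A: 5A 2G; cell block B: 0A 1G)
3. 2 adults and 1 gremlin → cell block B.  (cell block A: 3A 1G; cell block B: 2A 2G)
4. 1 gremlin ← cell block A.  (cell block A: 3A 2G; cell block B: 2A 1G)
5. 1 adult and 2 gremlins → cell block B.  (cell block A: 2A 0G; cell block B: 3A 3G)
6. 1 gremlin ← cell block A.  (cell block A: 2A 1G; cell block B: 3A 2G)
7. 2 adults and 1 gremlin → cell block B.  (cell block A: 0A 0G; cell block B: 5A 3G)

7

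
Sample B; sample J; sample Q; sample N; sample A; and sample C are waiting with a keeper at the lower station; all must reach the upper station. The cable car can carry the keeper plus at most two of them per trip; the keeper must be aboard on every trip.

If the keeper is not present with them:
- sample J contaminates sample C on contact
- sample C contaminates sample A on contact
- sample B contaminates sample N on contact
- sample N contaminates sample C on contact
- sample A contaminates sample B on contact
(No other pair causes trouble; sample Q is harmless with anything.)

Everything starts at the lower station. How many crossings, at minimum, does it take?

Counting alone: the keeper can take at most 2 across per trip to the upper station, so moving all 6 needs at least 3 loaded trips out, with a return between consecutive ones — at least 5 crossings.
The safety rule pushes this higher. Following every safe sequence of crossings, the most of the 6 that can be at the upper station as the cable car arrives there on crossing 5 is 5 — never all 6.
So no plan with fewer than 7 crossings exists, and this one achieves 7:
1. Keeper goes to the upper station with sample B and sample C.
2. Keeper goes back to the lower station alone.
3. Keeper goes to the upper station with sample J and sample Q.
4. Keeper goes back to the lower station with sample C.
5. Keeper goes to the upper station with sample A and sample N.
6. Keeper goes back to the lower station with sample B.
7. Keeper goes to the upper station with sample B and sample C.

7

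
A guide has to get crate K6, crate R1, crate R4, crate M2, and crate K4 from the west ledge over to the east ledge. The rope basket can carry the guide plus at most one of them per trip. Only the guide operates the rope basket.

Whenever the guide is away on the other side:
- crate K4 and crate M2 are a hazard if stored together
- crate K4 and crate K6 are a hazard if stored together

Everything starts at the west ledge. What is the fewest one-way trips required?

Counting alone: the guide can take at most 1 across per trip to the east ledge, so moving all 5 needs at least 5 loaded trips out, with a return between consecutive ones — at least 9 crossings.
The safety rule pushes this higher. Following every safe sequence of crossings, the most of the 5 that can be at the east ledge as the rope basket arrives there on crossing 9 is 4 — never all 5.
So no plan with fewer than 11 crossings exists, and this one achieves 11:
1. Guide goes to the east ledge with crate K4.  [the west ledge: crate K6, crate M2, crate R1, crate R4 | the east ledge: crate K4]
2. Guide goes back to the west ledge alone.  [the west ledge: crate K6, crate M2, crate R1, crate R4 | the east ledge: crate K4]
3. Guide goes to the east ledge with crate K6.  [the west ledge: crate M2, crate R1, crate R4 | the east ledge: crate K4, crate K6]
4. Guide goes back to the west ledge with crate K4.  [the west ledge: crate K4, crate M2, crate R1, crate R4 | the east ledge: crate K6]
5. Guide goes to the east ledge with crate M2.  [the west ledge: crate K4, crate R1, crate R4 | the east ledge: crate K6, crate M2]
6. Guide goes back to the west ledge alone.  [the west ledge: crate K4, crate R1, crate R4 | the east ledge: crate K6, crate M2]
7. Guide goes to the east ledge with crate R1.  [the west ledge: crate K4, crate R4 | the east ledge: crate K6, crate M2, crate R1]
8. Guide goes back to the west ledge alone.  [the west ledge: crate K4, crate R4 | the east ledge: crate K6, crate M2, crate R1]
9. Guide goes to the east ledge with crate R4.  [the west ledge: crate K4 | the east ledge: crate K6, crate M2, crate R1, crate R4]
10. Guide goes back to the west ledge alone.  [the west ledge: crate K4 | the east ledge: crate K6, crate M2, crate R1, crate R4]
11. Guide goes to the east ledge with crate K4.  [the west ledge: — | the east ledge: crate K4, crate K6, crate M2, crate R1, crate R4]

11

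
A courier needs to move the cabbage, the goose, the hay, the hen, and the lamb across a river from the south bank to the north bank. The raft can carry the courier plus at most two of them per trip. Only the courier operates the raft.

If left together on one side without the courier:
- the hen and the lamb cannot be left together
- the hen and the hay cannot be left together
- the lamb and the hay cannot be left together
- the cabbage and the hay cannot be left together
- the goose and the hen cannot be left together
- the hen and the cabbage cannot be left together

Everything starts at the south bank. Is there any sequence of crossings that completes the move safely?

Yes

1. Courier goes to the north bank with the hay and the hen.
2. Courier goes back to the south bank with the hay.
3. Courier goes to the north bank with the cabbage and the lamb.
4. Courier goes back to the south bank with the hen.
5. Courier goes to the north bank with the goose and the hay.
6. Courier goes back to the south bank with the hay.
7. Courier goes to the north bank with the hay and the hen.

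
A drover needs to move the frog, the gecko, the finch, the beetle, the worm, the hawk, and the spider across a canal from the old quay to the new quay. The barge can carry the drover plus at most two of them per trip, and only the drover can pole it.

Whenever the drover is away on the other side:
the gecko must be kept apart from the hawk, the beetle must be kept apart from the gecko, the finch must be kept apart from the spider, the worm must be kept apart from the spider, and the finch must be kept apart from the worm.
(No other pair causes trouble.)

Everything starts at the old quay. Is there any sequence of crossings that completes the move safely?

Whatever the first load, the items left behind include a forbidden pair without the drover. No opening move is safe, so no plan exists.

No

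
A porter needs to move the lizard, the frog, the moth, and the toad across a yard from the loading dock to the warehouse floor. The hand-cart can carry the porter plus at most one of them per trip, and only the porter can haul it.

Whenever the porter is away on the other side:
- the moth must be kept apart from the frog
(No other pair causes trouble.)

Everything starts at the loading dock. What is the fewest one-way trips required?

Counting alone: the porter can take at most 1 across per trip to the warehouse floor, so moving all 4 needs at least 4 loaded trips out, with a return between consecutive ones — at least 7 crossings.
The plan below uses exactly 7 crossings, so it is optimal:
1. Porter goes to the warehouse floor with the frog.
2. Porter goes back to the loading dock alone.
3. Porter goes to the warehouse floor with the lizard.
4. Porter goes back to the loading dock alone.
5. Porter goes to the warehouse floor with the toad.
6. Porter goes back to the loading dock alone.
7. Porter goes to the warehouse floor with the moth.

7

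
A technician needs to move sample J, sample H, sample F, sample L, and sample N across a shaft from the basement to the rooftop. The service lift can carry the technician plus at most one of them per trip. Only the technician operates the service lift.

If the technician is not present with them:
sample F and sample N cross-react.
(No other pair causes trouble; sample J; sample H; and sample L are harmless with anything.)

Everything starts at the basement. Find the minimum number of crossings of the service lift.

Counting alone: the technician can take at most 1 across per trip to the rooftop, so moving all 5 needs at least 5 loaded trips out, with a return between consecutive ones — at least 9 crossings.
The plan below uses exactly 9 crossings, so it is optimal:
1. Technician goes to the rooftop with sample F.
2. Technician goes back to the basement alone.
3. Technician goes to the rooftop with sample J.
4. Technician goes back to the basement alone.
5. Technician goes to the rooftop with sample H.
6. Technician goes back to the basement alone.
7. Technician goes to the rooftop with sample L.
8. Technician goes back to the basement alone.
9. Technician goes to the rooftop with sample N.

9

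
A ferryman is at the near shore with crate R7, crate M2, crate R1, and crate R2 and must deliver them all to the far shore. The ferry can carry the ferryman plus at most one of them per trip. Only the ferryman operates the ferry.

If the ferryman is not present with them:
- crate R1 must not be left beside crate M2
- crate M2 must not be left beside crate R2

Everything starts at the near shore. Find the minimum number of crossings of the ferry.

9

Counting alone: the ferryman can take at most 1 across per trip to the far shore, so moving all 4 needs at least 4 loaded trips out, with a return between consecutive ones — at least 7 crossings.
The safety rule pushes this higher. Following every safe sequence of crossings, the most of the 4 that can be at the far shore as the ferry arrives there on crossing 7 is 3 — never all 4.
So no plan with fewer than 9 crossings exists, and this one achieves 9:
1. Ferryman goes to the far shore with crate M2.  [the near shore: crate R1, crate R2, crate R7 | the far shore: crate M2]
2. Ferryman goes back to the near shore alone.  [the near shore: crate R1, crate R2, crate R7 | the far shore: crate M2]
3. Ferryman goes to the far shore with crate R7.  [the near shore: crate R1, crate R2 | the far shore: crate M2, crate R7]
4. Ferryman goes back to the near shore alone.  [the near shore: crate R1, crate R2 | the far shore: crate M2, crate R7]
5. Ferryman goes to the far shore with crate R1.  [the near shore: crate R2 | the far shore: crate M2, crate R1, crate R7]
6. Ferryman goes back to the near shore with crate M2.  [the near shore: crate M2, crate R2 | the far shore: crate R1, crate R7]
7. Ferryman goes to the far shore with crate R2.  [the near shore: crate M2 | the far shore: crate R1, crate R2, crate R7]
8. Ferryman goes back to the near shore alone.  [the near shore: crate M2 | the far shore: crate R1, crate R2, crate R7]
9. Ferryman goes to the far shore with crate M2.  [the near shore: — | the far shore: crate M2, crate R1, crate R2, crate R7]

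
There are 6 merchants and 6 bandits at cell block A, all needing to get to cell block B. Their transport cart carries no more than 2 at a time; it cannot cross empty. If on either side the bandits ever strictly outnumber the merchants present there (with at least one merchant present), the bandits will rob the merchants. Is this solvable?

Following every safe sequence of crossings from the start, the most of the 12 that can be at cell block B as the transport cart arrives there on crossings 1, 3, 5, 7, 9 is 2, 3, 4, 5, 6 respectively; the best ever achieved is 6 of 12.
From crossing 11 on, no configuration arises that was not already reachable earlier: only 15 distinct safe configurations (who is on which side, and where the transport cart is) can ever be reached, none of them has everyone across, and every continuation just revisits them. They are: 0 merchants + 0 bandits across (transport cart back at the start); 0 merchants + 1 bandit across (transport cart there); 0 merchants + 1 bandit across (transport cart back at the start); 0 merchants + 2 bandits across (transport cart there); 0 merchants + 2 bandits across (transport cart back at the start); 0 merchants + 3 bandits across (transport cart there); 0 merchants + 3 bandits across (transport cart back at the start); 0 merchants + 4 bandits across (transport cart there); 0 merchants + 4 bandits across (transport cart back at the start); 0 merchants + 5 bandits across (transport cart there); 0 merchants + 5 bandits across (transport cart back at the start); 0 merchants + 6 bandits across (transport cart there); 1 merchant + 1 bandit across (transport cart there); 1 merchant + 1 bandit across (transport cart back at the start); 2 merchants + 2 bandits across (transport cart there). So no valid plan exists.

No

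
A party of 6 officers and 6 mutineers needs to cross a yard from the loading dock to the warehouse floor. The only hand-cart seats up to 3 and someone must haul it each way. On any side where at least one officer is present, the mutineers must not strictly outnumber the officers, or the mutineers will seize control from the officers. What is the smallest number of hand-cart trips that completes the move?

Following every safe sequence of crossings from the start, the most of the 12 that can be at the warehouse floor as the hand-cart arrives there on crossings 1, 3, 5 is 3, 5, 6 respectively; the best ever achieved is 6 of 12.
From crossing 7 on, no configuration arises that was not already reachable earlier: only 17 distinct safe configurations (who is on which side, and where the hand-cart is) can ever be reached, none of them has everyone across, and every continuation just revisits them. They are: 0 officers + 0 mutineers across (hand-cart back at the start); 0 officers + 1 mutineer across (hand-cart there); 0 officers + 1 mutineer across (hand-cart back at the start); 0 officers + 2 mutineers across (hand-cart there); 0 officers + 2 mutineers across (hand-cart back at the start); 0 officers + 3 mutineers across (hand-cart there); 0 officers + 3 mutineers across (hand-cart back at the start); 0 officers + 4 mutineers across (hand-cart there); 0 officers + 4 mutineers across (hand-cart back at the start); 0 officers + 5 mutineers across (hand-cart there); 0 officers + 5 mutineers across (hand-cart back at the start); 0 officers + 6 mutineers across (hand-cart there); 1 officer + 1 mutineer across (hand-cart there); 1 officer + 1 mutineer across (hand-cart back at the start); 2 officers + 2 mutineers across (hand-cart there); 2 officers + 2 mutineers across (hand-cart back at the start); 3 officers + 3 mutineers across (hand-cart there). So no valid plan exists.

impossible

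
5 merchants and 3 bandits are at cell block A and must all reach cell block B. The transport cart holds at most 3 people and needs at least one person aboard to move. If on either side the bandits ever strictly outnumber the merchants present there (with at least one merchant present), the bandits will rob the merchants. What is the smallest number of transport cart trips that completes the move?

7

Counting alone: each trip to cell block B takes at most 3 across and each return brings at least 1 back, so after t trips out (and t−1 returns) at most 3t − (t−1) of the 8 are across; that first reaches 8 at t = 4, so at least 7 crossings are needed.
The plan below uses exactly 7 crossings, so it is optimal:
1. 2 bandits → cell block B.  (cell block A: 5M 1B; cell block B: 0M 2B)
2. 1 bandit ← cell block A.  (cell block A: 5M 2B; cell block B: 0M 1B)
3. 2 merchants and 1 bandit → cell block B.  (cell block A: 3M 1B; cell block B: 2M 2B)
4. 1 bandit ← cell block A.  (cell block A: 3M 2B; cell block B: 2M 1B)
5. 1 merchant and 2 bandits → cell block B.  (cell block A: 2M 0B; cell block B: 3M 3B)
6. 1 bandit ← cell block A.  (cell block A: 2M 1B; cell block B: 3M 2B)
7. 2 merchants and 1 bandit → cell block B.  (cell block A: 0M 0B; cell block B: 5M 3B)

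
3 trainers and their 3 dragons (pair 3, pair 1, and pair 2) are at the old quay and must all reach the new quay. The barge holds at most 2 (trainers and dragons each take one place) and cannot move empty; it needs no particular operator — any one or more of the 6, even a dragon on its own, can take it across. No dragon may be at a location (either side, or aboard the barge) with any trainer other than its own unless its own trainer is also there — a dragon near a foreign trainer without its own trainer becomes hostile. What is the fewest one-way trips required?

11

Counting alone: each trip to the new quay takes at most 2 across and each return brings at least 1 back, so after t trips out (and t−1 returns) at most 2t − (t−1) of the 6 are across; that first reaches 6 at t = 5, so at least 9 crossings are needed.
The safety rule pushes this higher. Following every safe sequence of crossings, the most of the 6 that can be at the new quay as the barge arrives there on crossing 9 is 5 — never all 6.
So no plan with fewer than 11 crossings exists, and this one achieves 11:
1. dragon 3 and trainer 3 cross → the new quay.
2. trainer 3 crosses ← the old quay.
3. dragon 1 and dragon 2 cross → the new quay.
4. dragon 3 crosses ← the old quay.
5. trainer 1 and trainer 2 cross → the new quay.
6. dragon 1 and trainer 1 cross ← the old quay.
7. trainer 1 and trainer 3 cross → the new quay.
8. dragon 2 crosses ← the old quay.
9. dragon 1 and dragon 3 cross → the new quay.
10. trainer 2 crosses ← the old quay.
11. dragon 2 and trainer 2 cross → the new quay.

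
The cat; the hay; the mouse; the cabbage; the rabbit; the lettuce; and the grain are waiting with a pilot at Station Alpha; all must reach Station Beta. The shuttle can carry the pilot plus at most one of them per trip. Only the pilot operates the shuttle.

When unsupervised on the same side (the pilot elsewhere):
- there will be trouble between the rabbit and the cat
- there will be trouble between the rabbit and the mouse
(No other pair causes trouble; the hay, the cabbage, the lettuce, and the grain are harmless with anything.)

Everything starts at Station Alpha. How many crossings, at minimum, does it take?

15

Counting alone: the pilot can take at most 1 across per trip to Station Beta, so moving all 7 needs at least 7 loaded trips out, with a return between consecutive ones — at least 13 crossings.
The safety rule pushes this higher. Following every safe sequence of crossings, the most of the 7 that can be at Station Beta as the shuttle arrives there on crossing 13 is 6 — never all 7.
So no plan with fewer than 15 crossings exists, and this one achieves 15:
1. Pilot goes to Station Beta with the rabbit.
2. Pilot goes back to Station Alpha alone.
3. Pilot goes to Station Beta with the cat.
4. Pilot goes back to Station Alpha with the rabbit.
5. Pilot goes to Station Beta with the mouse.
6. Pilot goes back to Station Alpha alone.
7. Pilot goes to Station Beta with the hay.
8. Pilot goes back to Station Alpha alone.
9. Pilot goes to Station Beta with the cabbage.
10. Pilot goes back to Station Alpha alone.
11. Pilot goes to Station Beta with the lettuce.
12. Pilot goes back to Station Alpha alone.
13. Pilot goes to Station Beta with the grain.
14. Pilot goes back to Station Alpha alone.
15. Pilot goes to Station Beta with the rabbit.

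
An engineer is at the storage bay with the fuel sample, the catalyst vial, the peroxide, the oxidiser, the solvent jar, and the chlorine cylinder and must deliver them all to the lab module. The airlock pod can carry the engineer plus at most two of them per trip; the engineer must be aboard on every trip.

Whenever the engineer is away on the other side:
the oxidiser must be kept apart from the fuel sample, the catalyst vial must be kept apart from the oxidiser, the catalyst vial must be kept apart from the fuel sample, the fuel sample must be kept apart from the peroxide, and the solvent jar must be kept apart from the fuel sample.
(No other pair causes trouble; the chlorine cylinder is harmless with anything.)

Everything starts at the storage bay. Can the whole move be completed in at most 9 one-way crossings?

Yes — this plan uses 9 crossings (≤ 9):
1. Engineer goes to the lab module with the catalyst vial and the fuel sample.  [the storage bay: the chlorine cylinder, the oxidiser, the peroxide, the solvent jar | the lab module: the catalyst vial, the fuel sample]
2. Engineer goes back to the storage bay with the fuel sample.  [the storage bay: the chlorine cylinder, the fuel sample, the oxidiser, the peroxide, the solvent jar | the lab module: the catalyst vial]
3. Engineer goes to the lab module with the fuel sample and the peroxide.  [the storage bay: the chlorine cylinder, the oxidiser, the solvent jar | the lab module: the catalyst vial, the fuel sample, the peroxide]
4. Engineer goes back to the storage bay with the fuel sample.  [the storage bay: the chlorine cylinder, the fuel sample, the oxidiser, the solvent jar | the lab module: the catalyst vial, the peroxide]
5. Engineer goes to the lab module with the fuel sample and the solvent jar.  [the storage bay: the chlorine cylinder, the oxidiser | the lab module: the catalyst vial, the fuel sample, the peroxide, the solvent jar]
6. Engineer goes back to the storage bay with the fuel sample.  [the storage bay: the chlorine cylinder, the fuel sample, the oxidiser | the lab module: the catalyst vial, the peroxide, the solvent jar]
7. Engineer goes to the lab module with the chlorine cylinder and the fuel sample.  [the storage bay: the oxidiser | the lab module: the catalyst vial, the chlorine cylinder, the fuel sample, the peroxide, the solvent jar]
8. Engineer goes back to the storage bay with the fuel sample.  [the storage bay: the fuel sample, the oxidiser | the lab module: the catalyst vial, the chlorine cylinder, the peroxide, the solvent jar]
9. Engineer goes to the lab module with the fuel sample and the oxidiser.  [the storage bay: — | the lab module: the catalyst vial, the chlorine cylinder, the fuel sample, the oxidiser, the peroxide, the solvent jar]

Yes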